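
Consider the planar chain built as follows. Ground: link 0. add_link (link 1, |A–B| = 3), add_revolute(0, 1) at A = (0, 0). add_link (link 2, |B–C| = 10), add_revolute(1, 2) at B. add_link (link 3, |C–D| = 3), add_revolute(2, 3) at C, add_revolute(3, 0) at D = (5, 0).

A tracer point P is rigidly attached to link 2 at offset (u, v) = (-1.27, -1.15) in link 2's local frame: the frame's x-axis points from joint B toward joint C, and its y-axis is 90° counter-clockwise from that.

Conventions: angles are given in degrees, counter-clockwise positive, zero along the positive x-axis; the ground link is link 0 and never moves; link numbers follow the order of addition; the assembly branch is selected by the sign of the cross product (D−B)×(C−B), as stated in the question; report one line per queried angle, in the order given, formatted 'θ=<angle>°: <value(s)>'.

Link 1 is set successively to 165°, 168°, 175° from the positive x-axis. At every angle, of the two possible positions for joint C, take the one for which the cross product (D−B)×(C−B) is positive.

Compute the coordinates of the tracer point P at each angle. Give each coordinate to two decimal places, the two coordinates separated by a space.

A=(0,0), D=(5.00,0)
θ=165°: B = A + 3.00·(cos165°, sin165°) = (-2.8978, 0.7765)
θ=165°: |BD| = 7.9359
θ=165°: circle(B,10.00) ∩ circle(D,3.00): a=9.7014, h=2.4255
θ=165°:   candidates: C₊=(6.9944,2.2411) cross=19.248; C₋=(6.5198,-2.5866) cross=-19.248
θ=165°:   branch + wants cross > 0 → take C=(6.9944,2.2411) (cross=19.248)
θ=165°: ex = (C−B)/|BC| = (0.9892,0.1465); ey = (-0.1465,0.9892)
θ=165°: P = B + -1.27·ex + -1.15·ey = (-3.9857,-0.5471)
θ=168°: B = A + 3.00·(cos168°, sin168°) = (-2.9344, 0.6237)
θ=168°: |BD| = 7.9589
θ=168°: circle(B,10.00) ∩ circle(D,3.00): a=9.6963, h=2.4457
θ=168°:   candidates: C₊=(6.9237,2.3020) cross=19.465; C₋=(6.5404,-2.5743) cross=-19.465
θ=168°:   branch + wants cross > 0 → take C=(6.9237,2.3020) (cross=19.465)
θ=168°: ex = (C−B)/|BC| = (0.9858,0.1678); ey = (-0.1678,0.9858)
θ=168°: P = B + -1.27·ex + -1.15·ey = (-3.9934,-0.7231)
θ=175°: B = A + 3.00·(cos175°, sin175°) = (-2.9886, 0.2615)
θ=175°: |BD| = 7.9929
θ=175°: circle(B,10.00) ∩ circle(D,3.00): a=9.6890, h=2.4745
θ=175°:   candidates: C₊=(6.7762,2.4177) cross=19.778; C₋=(6.6143,-2.5286) cross=-19.778
θ=175°:   branch + wants cross > 0 → take C=(6.7762,2.4177) (cross=19.778)
θ=175°: ex = (C−B)/|BC| = (0.9765,0.2156); ey = (-0.2156,0.9765)
θ=175°: P = B + -1.27·ex + -1.15·ey = (-3.9807,-1.1353)

θ=165°: -3.99 -0.55
θ=168°: -3.99 -0.72
θ=175°: -3.98 -1.14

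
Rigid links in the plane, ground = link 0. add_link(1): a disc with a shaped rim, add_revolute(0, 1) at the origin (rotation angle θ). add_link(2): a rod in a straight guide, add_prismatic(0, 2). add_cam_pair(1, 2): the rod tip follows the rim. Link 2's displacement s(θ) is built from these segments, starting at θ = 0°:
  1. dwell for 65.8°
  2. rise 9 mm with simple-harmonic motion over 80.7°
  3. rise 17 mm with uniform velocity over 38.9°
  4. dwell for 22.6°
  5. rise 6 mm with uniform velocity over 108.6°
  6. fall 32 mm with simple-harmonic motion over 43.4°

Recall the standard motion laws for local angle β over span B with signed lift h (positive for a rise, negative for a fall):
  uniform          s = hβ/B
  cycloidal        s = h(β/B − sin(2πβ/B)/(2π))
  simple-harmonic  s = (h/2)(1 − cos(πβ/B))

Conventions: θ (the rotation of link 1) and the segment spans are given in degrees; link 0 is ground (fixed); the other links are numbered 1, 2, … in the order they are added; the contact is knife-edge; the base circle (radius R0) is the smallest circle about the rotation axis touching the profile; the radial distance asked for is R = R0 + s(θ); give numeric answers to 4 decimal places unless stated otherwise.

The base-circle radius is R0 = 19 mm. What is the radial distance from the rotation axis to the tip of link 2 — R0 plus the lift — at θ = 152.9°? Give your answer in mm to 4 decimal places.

segment 1 (0° to 65.8°, dwell): s unchanged at 0.0000
segment 2 (65.8° to 146.5°, simple-harmonic, h = 9) is passed completely: s = 0.0000 + (9) = 9.0000
θ = 152.9° falls in segment 3 (146.5° to 185.4°, uniform, h = 17): β = 152.9 − 146.5 = 6.4°, B = 38.9°; Δs = 17·6.4/38.9 = 2.7969; s = 9.0000 + 2.7969 = 11.7969
R = R0 + s = 19 + 11.7969 = 30.7969

30.7969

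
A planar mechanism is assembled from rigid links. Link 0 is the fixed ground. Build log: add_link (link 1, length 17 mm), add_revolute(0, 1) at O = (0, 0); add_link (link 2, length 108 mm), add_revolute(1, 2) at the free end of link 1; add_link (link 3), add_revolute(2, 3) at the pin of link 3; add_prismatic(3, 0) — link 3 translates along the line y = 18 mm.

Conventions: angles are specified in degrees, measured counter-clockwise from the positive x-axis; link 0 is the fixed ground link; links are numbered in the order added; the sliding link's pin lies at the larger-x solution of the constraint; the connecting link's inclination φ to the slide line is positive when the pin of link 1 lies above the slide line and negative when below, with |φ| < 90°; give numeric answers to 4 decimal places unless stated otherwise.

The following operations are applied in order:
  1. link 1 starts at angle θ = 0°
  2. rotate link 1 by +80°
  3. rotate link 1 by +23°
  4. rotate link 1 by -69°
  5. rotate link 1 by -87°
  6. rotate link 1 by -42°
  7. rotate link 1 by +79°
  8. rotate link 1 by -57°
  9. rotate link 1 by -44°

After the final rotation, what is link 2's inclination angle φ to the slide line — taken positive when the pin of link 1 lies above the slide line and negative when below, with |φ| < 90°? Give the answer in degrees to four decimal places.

geometry: r = 17 mm, L = 108 mm, e = 18 mm; θ starts at 0°
rotate link 1 by +80°: θ ← 0° +80° = 80°
rotate link 1 by +23°: θ ← 80° +23° = 103°
rotate link 1 by -69°: θ ← 103° -69° = 34°
rotate link 1 by -87°: θ ← 34° -87° = -53°
rotate link 1 by -42°: θ ← -53° -42° = -95°
rotate link 1 by +79°: θ ← -95° +79° = -16°
rotate link 1 by -57°: θ ← -16° -57° = -73°
rotate link 1 by -44°: θ ← -73° -44° = -117°
h = r sin θ − e = -15.147111 − 18 = -33.147111
sin φ = h / L = -33.147111 / 108 = -0.30691769
φ = arcsin(-0.30691769) = -17.873574°

-17.8736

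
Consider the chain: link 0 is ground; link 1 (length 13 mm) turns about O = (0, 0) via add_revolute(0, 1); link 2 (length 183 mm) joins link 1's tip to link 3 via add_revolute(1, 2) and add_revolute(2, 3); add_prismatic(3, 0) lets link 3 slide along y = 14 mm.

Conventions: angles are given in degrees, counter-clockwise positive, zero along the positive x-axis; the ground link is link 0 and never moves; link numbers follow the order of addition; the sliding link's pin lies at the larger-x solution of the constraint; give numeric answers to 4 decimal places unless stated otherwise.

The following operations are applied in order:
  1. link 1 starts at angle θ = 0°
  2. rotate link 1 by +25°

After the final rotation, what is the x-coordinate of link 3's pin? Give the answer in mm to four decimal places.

geometry: r = 13 mm, L = 183 mm, e = 14 mm; θ starts at 0°
rotate link 1 by +25°: θ ← 0° +25° = 25°
crank pin P = (r cos θ, r sin θ) = (11.782001, 5.494037)
h = r sin θ − e = 5.494037 − 14 = -8.505963
x = r cos θ + √(L² − h²) = 11.782001 + 182.802212 = 194.584213

194.5842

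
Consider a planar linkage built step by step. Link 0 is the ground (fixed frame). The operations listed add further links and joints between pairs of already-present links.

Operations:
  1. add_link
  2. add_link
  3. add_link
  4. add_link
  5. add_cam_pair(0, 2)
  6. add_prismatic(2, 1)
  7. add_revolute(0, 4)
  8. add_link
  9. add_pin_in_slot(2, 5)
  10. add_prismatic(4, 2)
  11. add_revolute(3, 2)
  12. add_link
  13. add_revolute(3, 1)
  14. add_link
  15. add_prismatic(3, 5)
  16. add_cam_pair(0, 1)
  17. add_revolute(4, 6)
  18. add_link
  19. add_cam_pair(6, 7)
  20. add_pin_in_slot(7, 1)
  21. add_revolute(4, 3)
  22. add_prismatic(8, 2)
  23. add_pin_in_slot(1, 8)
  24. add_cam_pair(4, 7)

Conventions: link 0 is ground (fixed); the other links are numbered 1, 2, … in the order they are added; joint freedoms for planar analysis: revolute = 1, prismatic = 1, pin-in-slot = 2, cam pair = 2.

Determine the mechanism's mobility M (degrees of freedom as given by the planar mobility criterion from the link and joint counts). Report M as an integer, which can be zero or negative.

(L,J1,J2)=(1,0,0); link0 fixed
link1: (2,0,0)
link2: (3,0,0)
link3: (4,0,0)
link4: (5,0,0)
C 0-2 [J2]: (5,0,1)
P 2-1 [J1]: (5,1,1)
R 0-4 [J1]: (5,2,1)
link5: (6,2,1)
PS 2-5 [J2]: (6,2,2)
P 4-2 [J1]: (6,3,2)
R 3-2 [J1]: (6,4,2)
link6: (7,4,2)
R 3-1 [J1]: (7,5,2)
link7: (8,5,2)
P 3-5 [J1]: (8,6,2)
C 0-1 [J2]: (8,6,3)
R 4-6 [J1]: (8,7,3)
link8: (9,7,3)
C 6-7 [J2]: (9,7,4)
PS 7-1 [J2]: (9,7,5)
R 4-3 [J1]: (9,8,5)
P 8-2 [J1]: (9,9,5)
PS 1-8 [J2]: (9,9,6)
C 4-7 [J2]: (9,9,7)
Grübler: 3·8 − 2·9 − 7 = -1

M = -1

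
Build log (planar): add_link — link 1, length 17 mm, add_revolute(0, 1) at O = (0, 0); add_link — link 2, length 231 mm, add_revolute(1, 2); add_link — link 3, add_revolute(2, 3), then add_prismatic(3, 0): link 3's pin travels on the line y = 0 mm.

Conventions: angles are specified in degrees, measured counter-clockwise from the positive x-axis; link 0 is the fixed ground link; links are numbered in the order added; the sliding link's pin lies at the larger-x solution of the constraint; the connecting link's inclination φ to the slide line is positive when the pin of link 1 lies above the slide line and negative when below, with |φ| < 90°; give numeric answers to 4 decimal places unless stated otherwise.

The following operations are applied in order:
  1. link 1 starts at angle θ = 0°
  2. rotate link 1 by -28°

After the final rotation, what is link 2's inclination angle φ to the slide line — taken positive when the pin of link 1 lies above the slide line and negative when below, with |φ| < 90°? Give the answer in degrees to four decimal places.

geometry: r = 17 mm, L = 231 mm, e = 0 mm; θ starts at 0°
rotate link 1 by -28°: θ ← 0° -28° = -28°
h = r sin θ − e = -7.981017 − 0 = -7.981017
sin φ = h / L = -7.981017 / 231 = -0.03454986
φ = arcsin(-0.03454986) = -1.979955°

-1.9800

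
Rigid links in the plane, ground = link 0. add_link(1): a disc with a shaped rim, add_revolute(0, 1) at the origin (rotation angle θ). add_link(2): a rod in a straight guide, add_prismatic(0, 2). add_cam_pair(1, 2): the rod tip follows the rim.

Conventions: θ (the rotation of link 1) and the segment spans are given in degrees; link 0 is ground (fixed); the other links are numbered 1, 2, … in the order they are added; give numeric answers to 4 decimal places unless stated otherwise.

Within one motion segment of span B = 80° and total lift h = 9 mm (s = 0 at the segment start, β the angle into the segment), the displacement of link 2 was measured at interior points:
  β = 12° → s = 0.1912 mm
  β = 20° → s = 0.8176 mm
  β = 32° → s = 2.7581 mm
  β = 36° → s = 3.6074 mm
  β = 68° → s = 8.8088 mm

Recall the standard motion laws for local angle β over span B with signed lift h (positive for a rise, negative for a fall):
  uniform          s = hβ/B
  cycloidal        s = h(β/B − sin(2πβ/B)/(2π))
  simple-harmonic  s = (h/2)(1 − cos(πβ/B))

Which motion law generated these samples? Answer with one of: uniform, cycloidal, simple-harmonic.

candidates at β/B = r: uniform s = h·r (linear in β); cycloidal s = h·(r − sin(2πr)/(2π)); simple-harmonic s = (h/2)(1 − cos(πr))
β=12°: printed 0.1912 | uniform 1.3500, cycloidal 0.1912, simple-harmonic 0.4905
β=20°: printed 0.8176 | uniform 2.2500, cycloidal 0.8176, simple-harmonic 1.3180
β=32°: printed 2.7581 | uniform 3.6000, cycloidal 2.7581, simple-harmonic 3.1094
β=36°: printed 3.6074 | uniform 4.0500, cycloidal 3.6074, simple-harmonic 3.7960
β=68°: printed 8.8088 | uniform 7.6500, cycloidal 8.8088, simple-harmonic 8.5095
only one law matches every sample → cycloidal

cycloidal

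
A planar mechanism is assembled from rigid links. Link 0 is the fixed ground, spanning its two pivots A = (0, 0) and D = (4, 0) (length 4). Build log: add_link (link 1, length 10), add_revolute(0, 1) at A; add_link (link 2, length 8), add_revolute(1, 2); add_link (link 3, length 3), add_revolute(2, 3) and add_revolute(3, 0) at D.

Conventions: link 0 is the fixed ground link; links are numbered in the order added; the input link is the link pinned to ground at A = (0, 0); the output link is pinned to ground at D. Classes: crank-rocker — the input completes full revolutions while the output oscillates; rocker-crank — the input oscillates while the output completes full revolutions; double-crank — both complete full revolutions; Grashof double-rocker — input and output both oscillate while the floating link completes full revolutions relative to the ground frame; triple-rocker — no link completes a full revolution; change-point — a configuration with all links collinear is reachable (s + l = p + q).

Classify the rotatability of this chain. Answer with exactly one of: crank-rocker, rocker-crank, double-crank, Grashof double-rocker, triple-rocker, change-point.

lengths: ground=4, input=10, coupler=8, output=3
sorted: s=3 (shortest), l=10 (longest), p+q=12
s + l = 13 vs p + q = 12
s + l > p + q → non-Grashof → no link fully rotates → triple-rocker

triple-rocker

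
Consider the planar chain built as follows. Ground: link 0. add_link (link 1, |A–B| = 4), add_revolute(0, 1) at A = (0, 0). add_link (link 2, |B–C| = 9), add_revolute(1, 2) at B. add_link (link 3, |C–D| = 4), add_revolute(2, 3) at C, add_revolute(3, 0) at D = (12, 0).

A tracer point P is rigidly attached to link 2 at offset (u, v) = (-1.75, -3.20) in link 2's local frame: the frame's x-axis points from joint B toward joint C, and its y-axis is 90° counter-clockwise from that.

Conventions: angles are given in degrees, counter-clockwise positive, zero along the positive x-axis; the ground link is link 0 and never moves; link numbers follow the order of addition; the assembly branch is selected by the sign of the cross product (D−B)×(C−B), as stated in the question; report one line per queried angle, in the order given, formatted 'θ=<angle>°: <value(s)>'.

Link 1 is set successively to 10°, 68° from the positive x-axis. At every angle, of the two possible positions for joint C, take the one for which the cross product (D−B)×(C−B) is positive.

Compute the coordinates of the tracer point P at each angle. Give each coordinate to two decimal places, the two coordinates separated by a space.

A=(0,0), D=(12.00,0)
θ=10°: B = A + 4.00·(cos10°, sin10°) = (3.9392, 0.6946)
θ=10°: |BD| = 8.0906
θ=10°: circle(B,9.00) ∩ circle(D,4.00): a=8.0623, h=3.9999
θ=10°:   candidates: C₊=(12.3152,3.9876) cross=32.362; C₋=(11.6284,-3.9827) cross=-32.362
θ=10°:   branch + wants cross > 0 → take C=(12.3152,3.9876) (cross=32.362)
θ=10°: ex = (C−B)/|BC| = (0.9307,0.3659); ey = (-0.3659,0.9307)
θ=10°: P = B + -1.75·ex + -3.20·ey = (3.4814,-2.9238)
θ=68°: B = A + 4.00·(cos68°, sin68°) = (1.4984, 3.7087)
θ=68°: |BD| = 11.1372
θ=68°: circle(B,9.00) ∩ circle(D,4.00): a=8.4868, h=2.9958
θ=68°:   candidates: C₊=(10.4984,3.7075) cross=33.365; C₋=(8.5032,-1.9422) cross=-33.365
θ=68°:   branch + wants cross > 0 → take C=(10.4984,3.7075) (cross=33.365)
θ=68°: ex = (C−B)/|BC| = (1.0000,-0.0001); ey = (0.0001,1.0000)
θ=68°: P = B + -1.75·ex + -3.20·ey = (-0.2520,0.5090)

θ=10°: 3.48 -2.92
θ=68°: -0.25 0.51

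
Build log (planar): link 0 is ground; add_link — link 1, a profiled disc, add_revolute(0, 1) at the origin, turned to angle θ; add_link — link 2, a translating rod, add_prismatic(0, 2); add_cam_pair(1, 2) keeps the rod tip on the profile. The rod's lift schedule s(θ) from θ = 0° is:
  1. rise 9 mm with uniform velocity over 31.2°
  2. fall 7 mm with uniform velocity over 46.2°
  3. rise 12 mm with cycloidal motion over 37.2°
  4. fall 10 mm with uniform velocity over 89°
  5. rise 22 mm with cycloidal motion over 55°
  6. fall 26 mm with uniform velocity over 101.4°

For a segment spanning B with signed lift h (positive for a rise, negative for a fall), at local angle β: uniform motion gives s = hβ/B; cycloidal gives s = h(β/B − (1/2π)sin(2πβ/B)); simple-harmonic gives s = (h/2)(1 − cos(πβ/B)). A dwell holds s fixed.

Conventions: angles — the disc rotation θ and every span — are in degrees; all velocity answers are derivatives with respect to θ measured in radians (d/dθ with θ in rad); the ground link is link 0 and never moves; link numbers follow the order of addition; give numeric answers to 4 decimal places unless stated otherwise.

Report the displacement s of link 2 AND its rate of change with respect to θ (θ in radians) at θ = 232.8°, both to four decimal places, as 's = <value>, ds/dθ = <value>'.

seg 1 [0°–31.2°] uniform, h=9: full span → s += 9 → s = 9.0000
seg 2 [31.2°–77.4°] uniform, h=-7: full span → s += -7 → s = 2.0000
seg 3 [77.4°–114.6°] cycloidal, h=12: full span → s += 12 → s = 14.0000
seg 4 [114.6°–203.6°] uniform, h=-10: full span → s += -10 → s = 4.0000
seg 5 [203.6°–258.6°] cycloidal, h=22: θ=232.8° here. β=29.2, B=55. 22·(0.5309 − sin(2π·0.5309)/(2π)) = 12.3557 → s = 16.3557
velocity in seg [203.6°–258.6°] (cycloidal), θ in radians: β = 29.2° = 0.5096 rad, B = 55° = 0.9599 rad; ds/dθ = (h/B)(1 − cos(2πβ/B)) = (22/0.9599)(1 − cos(2π·0.5309)) = 45.405780 mm/rad

s = 16.3557, ds/dθ = 45.4058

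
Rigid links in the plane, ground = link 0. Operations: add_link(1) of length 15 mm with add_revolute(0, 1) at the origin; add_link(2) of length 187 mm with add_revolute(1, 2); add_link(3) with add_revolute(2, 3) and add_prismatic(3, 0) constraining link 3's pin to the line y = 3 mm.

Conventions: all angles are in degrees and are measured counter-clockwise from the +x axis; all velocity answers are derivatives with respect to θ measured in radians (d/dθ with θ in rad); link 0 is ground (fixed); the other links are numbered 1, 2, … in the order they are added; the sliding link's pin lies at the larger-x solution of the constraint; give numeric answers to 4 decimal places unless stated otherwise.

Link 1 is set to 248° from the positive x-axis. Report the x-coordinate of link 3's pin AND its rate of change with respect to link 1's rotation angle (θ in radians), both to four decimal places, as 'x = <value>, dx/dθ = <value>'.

geometry: r = 15 mm, L = 187 mm, e = 3 mm
crank pin P = (r cos θ, r sin θ) = (-5.619099, -13.907758)
h = r sin θ − e = -13.907758 − 3 = -16.907758
x = r cos θ + √(L² − h²) = -5.619099 + 186.234067 = 180.614968
dx/dθ = −r sin θ − h·r cos θ/√(L² − h²) (θ in radians; h = -16.907758) = 13.397613

x = 180.6150, dx/dθ = 13.3976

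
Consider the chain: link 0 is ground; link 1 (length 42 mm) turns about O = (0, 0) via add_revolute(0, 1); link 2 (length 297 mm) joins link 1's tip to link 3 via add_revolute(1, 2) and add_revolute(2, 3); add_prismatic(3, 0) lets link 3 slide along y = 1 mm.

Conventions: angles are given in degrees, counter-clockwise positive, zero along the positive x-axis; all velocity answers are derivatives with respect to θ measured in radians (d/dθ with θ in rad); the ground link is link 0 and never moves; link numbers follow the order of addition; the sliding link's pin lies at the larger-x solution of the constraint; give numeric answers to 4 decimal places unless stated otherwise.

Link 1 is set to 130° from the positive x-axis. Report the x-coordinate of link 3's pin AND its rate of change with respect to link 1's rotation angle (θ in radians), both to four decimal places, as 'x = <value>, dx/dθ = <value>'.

geometry: r = 42 mm, L = 297 mm, e = 1 mm
crank pin P = (r cos θ, r sin θ) = (-26.997080, 32.173867)
h = r sin θ − e = 32.173867 − 1 = 31.173867
x = r cos θ + √(L² − h²) = -26.997080 + 295.359425 = 268.362346
dx/dθ = −r sin θ − h·r cos θ/√(L² − h²) (θ in radians; h = 31.173867) = -29.324446

x = 268.3623, dx/dθ = -29.3244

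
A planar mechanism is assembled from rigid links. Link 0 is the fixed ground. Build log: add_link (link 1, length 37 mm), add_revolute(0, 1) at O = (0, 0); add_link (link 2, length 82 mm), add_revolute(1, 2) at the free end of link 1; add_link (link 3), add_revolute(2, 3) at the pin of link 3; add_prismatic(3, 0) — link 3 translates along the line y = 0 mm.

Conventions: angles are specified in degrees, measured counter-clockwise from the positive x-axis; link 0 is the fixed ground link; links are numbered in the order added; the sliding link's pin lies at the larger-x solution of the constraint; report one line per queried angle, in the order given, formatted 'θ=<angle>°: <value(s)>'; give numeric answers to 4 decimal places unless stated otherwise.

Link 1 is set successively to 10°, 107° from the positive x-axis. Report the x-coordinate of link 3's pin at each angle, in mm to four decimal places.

geometry: r = 37 mm, L = 82 mm, e = 0 mm
θ=10°: crank pin P = (r cos θ, r sin θ) = (36.437887, 6.424983)
θ=10°: h = r sin θ − e = 6.424983 − 0 = 6.424983
θ=10°: x = r cos θ + √(L² − h²) = 36.437887 + 81.747903 = 118.185790
θ=107°: crank pin P = (r cos θ, r sin θ) = (-10.817753, 35.383276)
θ=107°: h = r sin θ − e = 35.383276 − 0 = 35.383276
θ=107°: x = r cos θ + √(L² − h²) = -10.817753 + 73.973129 = 63.155376

θ=10°: 118.1858
θ=107°: 63.1554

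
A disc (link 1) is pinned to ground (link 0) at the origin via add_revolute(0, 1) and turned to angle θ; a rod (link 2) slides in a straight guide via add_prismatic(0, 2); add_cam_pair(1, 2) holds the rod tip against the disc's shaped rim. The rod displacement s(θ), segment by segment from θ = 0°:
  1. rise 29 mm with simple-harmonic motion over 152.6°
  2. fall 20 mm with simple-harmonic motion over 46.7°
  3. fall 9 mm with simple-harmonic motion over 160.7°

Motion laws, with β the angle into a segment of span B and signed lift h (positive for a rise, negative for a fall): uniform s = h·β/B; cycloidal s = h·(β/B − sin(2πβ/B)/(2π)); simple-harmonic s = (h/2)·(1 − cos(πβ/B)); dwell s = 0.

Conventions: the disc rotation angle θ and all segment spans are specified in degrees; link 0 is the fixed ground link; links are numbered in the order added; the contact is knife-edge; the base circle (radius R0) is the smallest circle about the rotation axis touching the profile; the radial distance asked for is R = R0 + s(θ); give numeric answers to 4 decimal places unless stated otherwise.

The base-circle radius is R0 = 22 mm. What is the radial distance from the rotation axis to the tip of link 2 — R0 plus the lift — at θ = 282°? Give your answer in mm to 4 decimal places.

segment 1 (0° to 152.6°, simple-harmonic, h = 29) is passed completely: s = 0.0000 + (29) = 29.0000
segment 2 (152.6° to 199.3°, simple-harmonic, h = -20) is passed completely: s = 29.0000 + (-20) = 9.0000
θ = 282° falls in segment 3 (199.3° to 360°, simple-harmonic, h = -9): β = 282 − 199.3 = 82.7°, B = 160.7°; Δs = -9/2·(1 − cos(π·0.5146)) = -4.7067; s = 9.0000 − 4.7067 = 4.2933
R = R0 + s = 22 + 4.2933 = 26.2933

26.2933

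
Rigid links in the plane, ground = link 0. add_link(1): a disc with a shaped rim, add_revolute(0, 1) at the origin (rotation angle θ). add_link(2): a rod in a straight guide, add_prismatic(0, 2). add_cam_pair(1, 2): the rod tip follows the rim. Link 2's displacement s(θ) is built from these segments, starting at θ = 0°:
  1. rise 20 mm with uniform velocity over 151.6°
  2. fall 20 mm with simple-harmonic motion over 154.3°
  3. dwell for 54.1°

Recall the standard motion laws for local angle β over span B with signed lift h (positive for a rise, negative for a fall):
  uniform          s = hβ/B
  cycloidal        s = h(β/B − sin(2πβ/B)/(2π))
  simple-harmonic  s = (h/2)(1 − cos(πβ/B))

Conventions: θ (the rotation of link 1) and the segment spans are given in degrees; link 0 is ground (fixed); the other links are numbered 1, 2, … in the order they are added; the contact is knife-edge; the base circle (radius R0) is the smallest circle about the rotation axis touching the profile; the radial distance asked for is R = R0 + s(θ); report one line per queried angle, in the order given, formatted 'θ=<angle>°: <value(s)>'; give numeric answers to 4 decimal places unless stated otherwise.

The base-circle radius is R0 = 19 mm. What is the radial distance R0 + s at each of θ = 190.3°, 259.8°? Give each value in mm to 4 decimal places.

segment 1 (0° to 151.6°, uniform, h = 20) is passed completely: s = 0.0000 + (20) = 20.0000
θ = 190.3° falls in segment 2 (151.6° to 305.9°, simple-harmonic, h = -20): β = 190.3 − 151.6 = 38.7°, B = 154.3°; Δs = -20/2·(1 − cos(π·0.2508)) = -2.9470; s = 20.0000 − 2.9470 = 17.0530
θ = 259.8° falls in segment 2 (151.6° to 305.9°, simple-harmonic, h = -20): β = 259.8 − 151.6 = 108.2°, B = 154.3°; Δs = -20/2·(1 − cos(π·0.7012)) = -15.9091; s = 20.0000 − 15.9091 = 4.0909
θ=190.3°: R = R0 + s = 19 + 17.0530 = 36.0530
θ=259.8°: R = R0 + s = 19 + 4.0909 = 23.0909

θ=190.3°: 36.0530
θ=259.8°: 23.0909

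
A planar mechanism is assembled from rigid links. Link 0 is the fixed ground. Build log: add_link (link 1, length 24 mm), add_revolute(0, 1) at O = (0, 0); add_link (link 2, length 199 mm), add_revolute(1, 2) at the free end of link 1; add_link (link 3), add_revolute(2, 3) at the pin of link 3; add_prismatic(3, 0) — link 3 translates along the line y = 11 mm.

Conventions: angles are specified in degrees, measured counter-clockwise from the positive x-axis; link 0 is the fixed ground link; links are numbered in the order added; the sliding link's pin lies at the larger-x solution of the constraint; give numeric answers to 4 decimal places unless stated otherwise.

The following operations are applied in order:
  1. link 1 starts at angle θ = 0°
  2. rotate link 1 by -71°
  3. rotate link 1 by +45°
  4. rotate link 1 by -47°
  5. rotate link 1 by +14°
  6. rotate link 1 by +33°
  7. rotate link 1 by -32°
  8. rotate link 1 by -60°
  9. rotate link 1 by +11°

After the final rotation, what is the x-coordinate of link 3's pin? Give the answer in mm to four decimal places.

geometry: r = 24 mm, L = 199 mm, e = 11 mm; θ starts at 0°
rotate link 1 by -71°: θ ← 0° -71° = -71°
rotate link 1 by +45°: θ ← -71° +45° = -26°
rotate link 1 by -47°: θ ← -26° -47° = -73°
rotate link 1 by +14°: θ ← -73° +14° = -59°
rotate link 1 by +33°: θ ← -59° +33° = -26°
rotate link 1 by -32°: θ ← -26° -32° = -58°
rotate link 1 by -60°: θ ← -58° -60° = -118°
rotate link 1 by +11°: θ ← -118° +11° = -107°
crank pin P = (r cos θ, r sin θ) = (-7.016921, -22.951314)
h = r sin θ − e = -22.951314 − 11 = -33.951314
x = r cos θ + √(L² − h²) = -7.016921 + 196.082402 = 189.065481

189.0655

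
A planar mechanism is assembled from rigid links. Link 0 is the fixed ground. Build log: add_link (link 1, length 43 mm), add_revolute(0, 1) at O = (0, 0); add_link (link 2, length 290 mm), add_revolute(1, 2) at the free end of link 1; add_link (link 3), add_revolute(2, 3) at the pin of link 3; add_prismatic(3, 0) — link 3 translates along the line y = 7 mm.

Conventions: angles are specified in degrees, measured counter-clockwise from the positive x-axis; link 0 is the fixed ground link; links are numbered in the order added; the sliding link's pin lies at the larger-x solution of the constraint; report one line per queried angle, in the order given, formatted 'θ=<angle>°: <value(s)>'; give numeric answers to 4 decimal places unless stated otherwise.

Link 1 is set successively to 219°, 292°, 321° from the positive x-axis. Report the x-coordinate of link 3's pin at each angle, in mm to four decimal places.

geometry: r = 43 mm, L = 290 mm, e = 7 mm
θ=219°: crank pin P = (r cos θ, r sin θ) = (-33.417276, -27.060777)
θ=219°: h = r sin θ − e = -27.060777 − 7 = -34.060777
θ=219°: x = r cos θ + √(L² − h²) = -33.417276 + 287.992818 = 254.575542
θ=292°: crank pin P = (r cos θ, r sin θ) = (16.108084, -39.868906)
θ=292°: h = r sin θ − e = -39.868906 − 7 = -46.868906
θ=292°: x = r cos θ + √(L² − h²) = 16.108084 + 286.187536 = 302.295619
θ=321°: crank pin P = (r cos θ, r sin θ) = (33.417276, -27.060777)
θ=321°: h = r sin θ − e = -27.060777 − 7 = -34.060777
θ=321°: x = r cos θ + √(L² − h²) = 33.417276 + 287.992818 = 321.410095

θ=219°: 254.5755
θ=292°: 302.2956
θ=321°: 321.4101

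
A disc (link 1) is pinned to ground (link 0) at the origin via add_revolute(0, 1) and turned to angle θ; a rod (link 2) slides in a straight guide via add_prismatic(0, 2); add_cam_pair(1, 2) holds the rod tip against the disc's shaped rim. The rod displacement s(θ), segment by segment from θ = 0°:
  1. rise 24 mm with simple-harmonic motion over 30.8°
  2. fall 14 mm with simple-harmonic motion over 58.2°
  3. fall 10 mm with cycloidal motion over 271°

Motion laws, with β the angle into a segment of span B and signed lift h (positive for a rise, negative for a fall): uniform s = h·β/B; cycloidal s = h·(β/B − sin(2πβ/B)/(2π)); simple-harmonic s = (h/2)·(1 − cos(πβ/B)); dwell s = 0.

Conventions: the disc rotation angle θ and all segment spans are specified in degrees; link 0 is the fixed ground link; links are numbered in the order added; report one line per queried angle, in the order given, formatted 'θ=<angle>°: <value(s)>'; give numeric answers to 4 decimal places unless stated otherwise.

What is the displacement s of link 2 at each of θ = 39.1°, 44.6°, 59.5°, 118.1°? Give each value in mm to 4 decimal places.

segment 1 (0° to 30.8°, simple-harmonic, h = 24) is passed completely: s = 0.0000 + (24) = 24.0000
θ = 39.1° falls in segment 2 (30.8° to 89°, simple-harmonic, h = -14): β = 39.1 − 30.8 = 8.3°, B = 58.2°; Δs = -14/2·(1 − cos(π·0.1426)) = -0.6909; s = 24.0000 − 0.6909 = 23.3091
θ = 44.6° falls in segment 2 (30.8° to 89°, simple-harmonic, h = -14): β = 44.6 − 30.8 = 13.8°, B = 58.2°; Δs = -14/2·(1 − cos(π·0.2371)) = -1.8540; s = 24.0000 − 1.8540 = 22.1460
θ = 59.5° falls in segment 2 (30.8° to 89°, simple-harmonic, h = -14): β = 59.5 − 30.8 = 28.7°, B = 58.2°; Δs = -14/2·(1 − cos(π·0.4931)) = -6.8489; s = 24.0000 − 6.8489 = 17.1511
segment 2 (30.8° to 89°, simple-harmonic, h = -14) is passed completely: s = 24.0000 + (-14) = 10.0000
θ = 118.1° falls in segment 3 (89° to 360°, cycloidal, h = -10): β = 118.1 − 89 = 29.1°, B = 271°; Δs = -10·(0.1074 − sin(2π·0.1074)/(2π)) = -0.0796; s = 10.0000 − 0.0796 = 9.9204

θ=39.1°: 23.3091
θ=44.6°: 22.1460
θ=59.5°: 17.1511
θ=118.1°: 9.9204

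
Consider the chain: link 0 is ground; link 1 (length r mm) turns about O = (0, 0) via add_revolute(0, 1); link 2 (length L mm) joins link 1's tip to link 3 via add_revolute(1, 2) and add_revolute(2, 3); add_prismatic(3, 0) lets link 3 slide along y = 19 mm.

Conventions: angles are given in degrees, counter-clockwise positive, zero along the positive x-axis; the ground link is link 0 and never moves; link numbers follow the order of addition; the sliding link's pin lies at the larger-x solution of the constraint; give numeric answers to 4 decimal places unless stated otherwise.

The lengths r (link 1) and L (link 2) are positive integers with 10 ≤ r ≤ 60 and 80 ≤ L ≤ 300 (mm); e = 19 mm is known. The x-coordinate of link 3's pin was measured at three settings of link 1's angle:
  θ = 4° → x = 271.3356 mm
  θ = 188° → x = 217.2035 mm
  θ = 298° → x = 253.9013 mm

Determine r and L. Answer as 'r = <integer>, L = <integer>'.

constraint per measurement: (x − r cos θ)² + (r sin θ − e)² = L²
subtracting the θ₁ and θ₂ equations cancels the r² and L² terms:
r = (x₁² − x₂²) / (2[(x₁cos θ₁ + e sin θ₁) − (x₂cos θ₂ + e sin θ₂)]) = 27.0000 → r = 27
L² = (x₁ − r cos θ₁)² + (r sin θ₁ − e)² = 60025.0071 → L = 245.0000 → L = 245
check at θ₃=298°: x = 253.9013 (printed 253.9013) ✓

r = 27, L = 245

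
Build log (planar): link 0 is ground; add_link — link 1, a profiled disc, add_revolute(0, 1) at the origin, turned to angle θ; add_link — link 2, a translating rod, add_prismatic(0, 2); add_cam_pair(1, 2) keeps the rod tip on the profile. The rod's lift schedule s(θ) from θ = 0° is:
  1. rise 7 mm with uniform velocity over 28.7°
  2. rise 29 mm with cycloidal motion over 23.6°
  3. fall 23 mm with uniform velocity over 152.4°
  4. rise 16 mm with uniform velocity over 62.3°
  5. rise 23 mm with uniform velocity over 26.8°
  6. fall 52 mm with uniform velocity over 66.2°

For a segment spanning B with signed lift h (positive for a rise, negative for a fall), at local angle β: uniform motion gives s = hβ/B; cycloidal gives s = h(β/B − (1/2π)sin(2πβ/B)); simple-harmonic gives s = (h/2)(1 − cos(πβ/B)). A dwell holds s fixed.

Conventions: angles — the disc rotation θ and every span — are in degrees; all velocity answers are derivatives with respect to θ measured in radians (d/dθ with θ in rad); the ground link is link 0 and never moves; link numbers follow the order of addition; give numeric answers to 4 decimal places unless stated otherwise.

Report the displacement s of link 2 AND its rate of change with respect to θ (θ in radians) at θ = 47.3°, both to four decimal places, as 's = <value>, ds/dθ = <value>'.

seg 1 [0°–28.7°] uniform, h=7: full span → s += 7 → s = 7.0000
seg 2 [28.7°–52.3°] cycloidal, h=29: θ=47.3° here. β=18.6, B=23.6. 29·(0.7881 − sin(2π·0.7881)/(2π)) = 27.3396 → s = 34.3396
velocity in seg [28.7°–52.3°] (cycloidal), θ in radians: β = 18.6° = 0.3246 rad, B = 23.6° = 0.4119 rad; ds/dθ = (h/B)(1 − cos(2πβ/B)) = (29/0.4119)(1 − cos(2π·0.7881)) = 53.696647 mm/rad

s = 34.3396, ds/dθ = 53.6966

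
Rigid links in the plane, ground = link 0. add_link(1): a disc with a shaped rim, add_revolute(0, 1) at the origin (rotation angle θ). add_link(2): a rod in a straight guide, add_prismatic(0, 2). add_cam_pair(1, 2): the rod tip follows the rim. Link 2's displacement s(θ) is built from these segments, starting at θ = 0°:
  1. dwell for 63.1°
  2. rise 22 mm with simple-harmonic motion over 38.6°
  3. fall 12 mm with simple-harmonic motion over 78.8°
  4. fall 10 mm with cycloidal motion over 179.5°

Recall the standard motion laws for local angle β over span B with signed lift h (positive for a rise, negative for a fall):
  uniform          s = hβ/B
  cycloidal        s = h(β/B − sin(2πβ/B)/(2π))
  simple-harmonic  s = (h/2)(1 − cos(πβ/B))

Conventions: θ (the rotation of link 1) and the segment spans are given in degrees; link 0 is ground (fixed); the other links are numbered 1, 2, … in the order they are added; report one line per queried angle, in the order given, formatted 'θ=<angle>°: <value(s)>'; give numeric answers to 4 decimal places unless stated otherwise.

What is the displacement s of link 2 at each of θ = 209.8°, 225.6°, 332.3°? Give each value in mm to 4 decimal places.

segment 1 (0° to 63.1°, dwell): s unchanged at 0.0000
segment 2 (63.1° to 101.7°, simple-harmonic, h = 22) is passed completely: s = 0.0000 + (22) = 22.0000
segment 3 (101.7° to 180.5°, simple-harmonic, h = -12) is passed completely: s = 22.0000 + (-12) = 10.0000
θ = 209.8° falls in segment 4 (180.5° to 360°, cycloidal, h = -10): β = 209.8 − 180.5 = 29.3°, B = 179.5°; Δs = -10·(0.1632 − sin(2π·0.1632)/(2π)) = -0.2715; s = 10.0000 − 0.2715 = 9.7285
θ = 225.6° falls in segment 4 (180.5° to 360°, cycloidal, h = -10): β = 225.6 − 180.5 = 45.1°, B = 179.5°; Δs = -10·(0.2513 − sin(2π·0.2513)/(2π)) = -0.9210; s = 10.0000 − 0.9210 = 9.0790
θ = 332.3° falls in segment 4 (180.5° to 360°, cycloidal, h = -10): β = 332.3 − 180.5 = 151.8°, B = 179.5°; Δs = -10·(0.8457 − sin(2π·0.8457)/(2π)) = -9.7693; s = 10.0000 − 9.7693 = 0.2307

θ=209.8°: 9.7285
θ=225.6°: 9.0790
θ=332.3°: 0.2307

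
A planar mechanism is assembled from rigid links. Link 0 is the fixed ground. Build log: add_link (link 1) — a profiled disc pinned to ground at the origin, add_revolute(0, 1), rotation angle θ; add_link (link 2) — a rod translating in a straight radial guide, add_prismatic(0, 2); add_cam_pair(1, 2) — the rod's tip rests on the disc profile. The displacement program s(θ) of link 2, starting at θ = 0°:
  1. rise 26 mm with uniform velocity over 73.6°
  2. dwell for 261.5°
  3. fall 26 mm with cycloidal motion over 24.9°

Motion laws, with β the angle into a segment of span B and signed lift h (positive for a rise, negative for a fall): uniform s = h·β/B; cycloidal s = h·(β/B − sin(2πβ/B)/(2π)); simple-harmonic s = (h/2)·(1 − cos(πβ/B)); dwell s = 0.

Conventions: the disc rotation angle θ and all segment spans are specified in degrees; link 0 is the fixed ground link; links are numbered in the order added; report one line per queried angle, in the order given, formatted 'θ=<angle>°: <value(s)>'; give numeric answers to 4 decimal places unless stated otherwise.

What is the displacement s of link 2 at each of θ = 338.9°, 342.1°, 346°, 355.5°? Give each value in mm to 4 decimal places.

seg 1 [0°–73.6°] uniform, h=26: full span → s += 26 → s = 26.0000
seg 2 [73.6°–335.1°] dwell: s stays 26.0000
seg 3 [335.1°–360°] cycloidal, h=-26: θ=338.9° here. β=3.8, B=24.9. -26·(0.1526 − sin(2π·0.1526)/(2π)) = -0.5807 → s = 25.4193
seg 3 [335.1°–360°] cycloidal, h=-26: θ=342.1° here. β=7, B=24.9. -26·(0.2811 − sin(2π·0.2811)/(2π)) = -3.2501 → s = 22.7499
seg 3 [335.1°–360°] cycloidal, h=-26: θ=346° here. β=10.9, B=24.9. -26·(0.4378 − sin(2π·0.4378)/(2π)) = -9.8040 → s = 16.1960
seg 3 [335.1°–360°] cycloidal, h=-26: θ=355.5° here. β=20.4, B=24.9. -26·(0.8193 − sin(2π·0.8193)/(2π)) = -25.0534 → s = 0.9466

θ=338.9°: 25.4193
θ=342.1°: 22.7499
θ=346°: 16.1960
θ=355.5°: 0.9466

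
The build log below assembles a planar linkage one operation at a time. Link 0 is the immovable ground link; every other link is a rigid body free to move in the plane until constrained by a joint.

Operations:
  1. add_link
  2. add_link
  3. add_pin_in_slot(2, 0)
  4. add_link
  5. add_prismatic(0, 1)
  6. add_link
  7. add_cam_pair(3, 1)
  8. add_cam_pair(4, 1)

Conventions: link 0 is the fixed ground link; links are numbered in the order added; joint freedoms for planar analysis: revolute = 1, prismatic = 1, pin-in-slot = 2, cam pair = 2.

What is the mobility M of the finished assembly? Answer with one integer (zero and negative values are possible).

L=1 J1=0 J2=0
add link → L=2 J1=0 J2=0
add link → L=3 J1=0 J2=0
PS@2,0 dof=2 J2 → L=3 J1=0 J2=1
add link → L=4 J1=0 J2=1
P@0,1 dof=1 J1 → L=4 J1=1 J2=1
add link → L=5 J1=1 J2=1
C@3,1 dof=2 J2 → L=5 J1=1 J2=2
C@4,1 dof=2 J2 → L=5 J1=1 J2=3
M=3(L−1)−2J1−J2=3·4−2·1−3=7

M = 7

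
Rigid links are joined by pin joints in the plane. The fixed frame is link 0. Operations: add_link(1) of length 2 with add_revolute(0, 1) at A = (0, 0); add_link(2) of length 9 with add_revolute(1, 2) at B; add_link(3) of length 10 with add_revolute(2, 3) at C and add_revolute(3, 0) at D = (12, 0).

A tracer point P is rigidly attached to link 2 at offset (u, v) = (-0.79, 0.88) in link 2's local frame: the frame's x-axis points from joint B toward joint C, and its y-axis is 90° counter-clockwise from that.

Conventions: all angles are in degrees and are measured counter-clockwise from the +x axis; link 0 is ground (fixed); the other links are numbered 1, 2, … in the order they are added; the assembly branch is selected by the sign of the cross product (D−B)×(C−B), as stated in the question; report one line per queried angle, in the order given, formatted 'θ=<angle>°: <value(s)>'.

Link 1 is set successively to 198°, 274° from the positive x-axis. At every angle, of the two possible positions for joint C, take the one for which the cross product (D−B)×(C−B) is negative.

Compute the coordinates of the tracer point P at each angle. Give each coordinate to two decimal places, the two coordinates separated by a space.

A=(0,0), D=(12.00,0)
θ=198°: B = A + 2.00·(cos198°, sin198°) = (-1.9021, -0.6180)
θ=198°: |BD| = 13.9158
θ=198°: circle(B,9.00) ∩ circle(D,10.00): a=6.2752, h=6.4515
θ=198°:   candidates: C₊=(4.0804,6.1058) cross=89.777; C₋=(4.6535,-6.7844) cross=-89.777
θ=198°:   branch - wants cross < 0 → take C=(4.6535,-6.7844) (cross=-89.777)
θ=198°: ex = (C−B)/|BC| = (0.7284,-0.6852); ey = (0.6852,0.7284)
θ=198°: P = B + -0.79·ex + 0.88·ey = (-1.8746,0.5642)
θ=274°: B = A + 2.00·(cos274°, sin274°) = (0.1395, -1.9951)
θ=274°: |BD| = 12.0271
θ=274°: circle(B,9.00) ∩ circle(D,10.00): a=5.2237, h=7.3289
θ=274°:   candidates: C₊=(4.0751,6.0988) cross=88.146; C₋=(6.5066,-8.3560) cross=-88.146
θ=274°:   branch - wants cross < 0 → take C=(6.5066,-8.3560) (cross=-88.146)
θ=274°: ex = (C−B)/|BC| = (0.7075,-0.7068); ey = (0.7068,0.7075)
θ=274°: P = B + -0.79·ex + 0.88·ey = (0.2026,-0.8142)

θ=198°: -1.87 0.56
θ=274°: 0.20 -0.81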